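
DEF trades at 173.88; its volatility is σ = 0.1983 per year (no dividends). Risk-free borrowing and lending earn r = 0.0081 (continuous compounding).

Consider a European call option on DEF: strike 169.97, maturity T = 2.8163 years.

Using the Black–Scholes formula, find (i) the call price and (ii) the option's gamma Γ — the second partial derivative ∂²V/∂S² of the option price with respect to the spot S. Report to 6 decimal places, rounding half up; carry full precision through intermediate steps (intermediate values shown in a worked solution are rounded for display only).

σ√T = 0.1983·√2.8163 = 0.332784
d₁ = (ln(S/K) + (r+σ²/2)T) / (σ√T) = (ln(173.88/169.97) + (0.0081+0.1983²/2)·2.8163) / 0.332784 = (0.022743 + 0.078185) / 0.332784 = 0.303284
d₂ = d₁ − σ√T = 0.303284 − 0.332784 = -0.029500
e^{−rT} = 0.977446
N(d₁) = 0.619163,  N(d₂) = 0.488233
Call price V = S·N(d₁) − K·e^{−rT}·N(d₂) = 107.660114 − 81.113337 = 26.546776
φ(d₁) = (1/√(2π))·e^{−d₁²/2} = 0.381010
Γ = φ(d₁) / (S·σ·√T) = 0.006585

price = 26.546776
Γ = 0.006585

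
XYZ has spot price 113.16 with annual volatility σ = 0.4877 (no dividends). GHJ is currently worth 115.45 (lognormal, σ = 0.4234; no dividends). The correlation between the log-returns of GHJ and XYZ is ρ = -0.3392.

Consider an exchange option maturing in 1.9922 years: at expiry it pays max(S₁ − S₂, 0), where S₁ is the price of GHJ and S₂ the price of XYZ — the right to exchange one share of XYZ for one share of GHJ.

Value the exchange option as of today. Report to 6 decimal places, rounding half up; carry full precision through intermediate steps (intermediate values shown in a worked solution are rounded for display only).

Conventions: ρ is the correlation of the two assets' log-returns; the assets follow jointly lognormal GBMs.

exchange price = 47.064924

σ_eff = √(σ₁² + σ₂² − 2ρσ₁σ₂) = √(0.4234² + 0.4877² − 2·-0.3392·0.4234·0.4877) = 0.746460
d₁ = (ln(S₁/S₂) + (q₂ − q₁ + σ_eff²/2)T) / (σ_eff√T) = (ln(115.45/113.16) + (0.0 − 0.0 + 0.278602)·1.9922) / 1.053594 = 0.545813
d₂ = d₁ − σ_eff√T = 0.545813 − 1.053594 = -0.507781
N(d₁) = 0.707403,  N(d₂) = 0.305803
V = S₁·e^{−q₁T}·N(d₁) − S₂·e^{−q₂T}·N(d₂) = 81.669633 − 34.604709 = 47.064924
Key observation: pricing in XYZ-units makes this a unit-strike call on the ratio S₁/S₂ — the risk-free rate cancels and cannot affect the value.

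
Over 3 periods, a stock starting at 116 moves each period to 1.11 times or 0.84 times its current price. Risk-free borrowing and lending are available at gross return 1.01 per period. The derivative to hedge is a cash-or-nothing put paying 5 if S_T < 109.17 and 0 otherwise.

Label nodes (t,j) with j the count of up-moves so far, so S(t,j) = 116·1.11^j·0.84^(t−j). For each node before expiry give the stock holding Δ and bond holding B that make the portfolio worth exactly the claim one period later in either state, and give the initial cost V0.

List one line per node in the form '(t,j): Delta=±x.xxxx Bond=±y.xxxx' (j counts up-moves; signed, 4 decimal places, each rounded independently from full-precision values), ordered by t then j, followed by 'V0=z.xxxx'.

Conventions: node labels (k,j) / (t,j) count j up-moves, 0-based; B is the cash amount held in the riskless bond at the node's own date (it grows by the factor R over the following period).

(0,0): Delta=-0.0730 Bond=9.9707
(1,0): Delta=-0.1185 Bond=14.5027
(1,1): Delta=-0.0527 Bond=7.4632
(2,0): Delta=0.0000 Bond=4.9505
(2,1): Delta=-0.1712 Bond=20.3520
(2,2): Delta=0.0000 Bond=0.0000
V0=1.5040

No-arbitrage ⇒ martingale measure with p* = (R−d)/(u−d) = 0.6296.
At maturity the claim pays: V(3,0)=5.0000, V(3,1)=5.0000, V(3,2)=0.0000, V(3,3)=0.0000
Node (2,0) S=81.8496: V=(p*·5.0000+(1−p*)·5.0000)/1.01=4.9505; Δ=(5.0000−5.0000)/(90.8531−68.7537)=0.0000; B=V−Δ·S=4.9505
Node (2,1) S=108.1584: V=(p*·0.0000+(1−p*)·5.0000)/1.01=1.8335; Δ=(0.0000−5.0000)/(120.0558−90.8531)=-0.1712; B=V−Δ·S=20.3520
Node (2,2) S=142.9236: V=(p*·0.0000+(1−p*)·0.0000)/1.01=0.0000; Δ=(0.0000−0.0000)/(158.6452−120.0558)=0.0000; B=V−Δ·S=0.0000
Node (1,0) S=97.4400: V=(p*·1.8335+(1−p*)·4.9505)/1.01=2.9584; Δ=(1.8335−4.9505)/(108.1584−81.8496)=-0.1185; B=V−Δ·S=14.5027
Node (1,1) S=128.7600: V=(p*·0.0000+(1−p*)·1.8335)/1.01=0.6724; Δ=(0.0000−1.8335)/(142.9236−108.1584)=-0.0527; B=V−Δ·S=7.4632
Node (0,0) S=116.0000: V=(p*·0.6724+(1−p*)·2.9584)/1.01=1.5040; Δ=(0.6724−2.9584)/(128.7600−97.4400)=-0.0730; B=V−Δ·S=9.9707
As a check, the time-0 holding Δ(0,0)·S0 + B(0,0) comes to 1.5040 — exactly V0.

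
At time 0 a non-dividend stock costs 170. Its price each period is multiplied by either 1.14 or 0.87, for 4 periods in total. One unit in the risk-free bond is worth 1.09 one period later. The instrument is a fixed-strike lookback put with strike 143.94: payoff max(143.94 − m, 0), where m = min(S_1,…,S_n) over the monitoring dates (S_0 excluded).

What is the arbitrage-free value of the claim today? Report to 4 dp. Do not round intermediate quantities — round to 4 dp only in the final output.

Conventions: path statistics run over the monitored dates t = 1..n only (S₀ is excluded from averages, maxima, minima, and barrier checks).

price = 0.5818

With p* = (R−d)/(u−d) = 0.8148, sum probability × payoff across the paths and divide by R^4.
Enumerate all 2^4 = 16 price paths (U = up ×1.14, D = down ×0.87); each path with k up-moves has probability p*^k·(1−p*)^(4−k).
DDDD: m=97.3926, payoff=46.5474, prob=0.001176
UDDD: m=127.6179, payoff=16.3221, prob=0.005175
DUDD: m=127.6179, payoff=16.3221, prob=0.005175
UUDD: m=167.2234, payoff=0.0000, prob=0.022768
DDUD: m=127.6179, payoff=16.3221, prob=0.005175
UDUD: m=167.2234, payoff=0.0000, prob=0.022768
DUUD: m=147.9000, payoff=0.0000, prob=0.022768
UUUD: m=193.8000, payoff=0.0000, prob=0.100180
DDDU: m=111.9455, payoff=31.9945, prob=0.005175
UDDU: m=146.6872, payoff=0.0000, prob=0.022768
DUDU: m=146.6872, payoff=0.0000, prob=0.022768
UUDU: m=192.2108, payoff=0.0000, prob=0.100180
DDUU: m=128.6730, payoff=15.2670, prob=0.022768
UDUU: m=168.6060, payoff=0.0000, prob=0.100180
DUUU: m=147.9000, payoff=0.0000, prob=0.100180
UUUU: m=193.8000, payoff=0.0000, prob=0.440794
Price = Σ prob·payoff / R^4 = 0.821286 / 1.411582 = 0.5818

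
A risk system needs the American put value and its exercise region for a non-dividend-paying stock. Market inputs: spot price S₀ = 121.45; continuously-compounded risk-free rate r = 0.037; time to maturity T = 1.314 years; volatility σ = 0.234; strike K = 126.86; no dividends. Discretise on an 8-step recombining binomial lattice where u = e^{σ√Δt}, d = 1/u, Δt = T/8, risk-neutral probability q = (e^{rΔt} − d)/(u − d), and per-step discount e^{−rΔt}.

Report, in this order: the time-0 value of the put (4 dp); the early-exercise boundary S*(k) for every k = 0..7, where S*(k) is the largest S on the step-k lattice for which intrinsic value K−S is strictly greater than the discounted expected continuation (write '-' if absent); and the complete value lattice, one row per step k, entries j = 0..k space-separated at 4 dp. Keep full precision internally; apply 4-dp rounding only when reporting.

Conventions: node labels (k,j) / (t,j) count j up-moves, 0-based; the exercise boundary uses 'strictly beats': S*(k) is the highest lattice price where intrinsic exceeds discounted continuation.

Δt=0.16425, u=1.09948, d=0.90952, q=0.50840, disc=e^(-rΔt)=0.99394
k=8 terminal: V=max(K-S,0) → 69.9869 58.1089 43.7502 26.3927 5.4100 0.0000 0.0000 0.0000 0.0000
k=7: j=0 S=62.5307 intr=64.3293 cont=63.5607 V=64.3293[EX]; j=1 S=75.5903 intr=51.2697 cont=50.5011 V=51.2697[EX]; j=2 S=91.3774 intr=35.4826 cont=34.7140 V=35.4826[EX]; j=3 S=110.4616 intr=16.3984 cont=15.6298 V=16.3984[EX]; j=4 S=133.5315 intr=0.0000 cont=2.6434 V=2.6434[hold]; j=5 S=161.4197 intr=0.0000 cont=0.0000 V=0.0000[hold]; j=6 S=195.1323 intr=0.0000 cont=0.0000 V=0.0000[hold]; j=7 S=235.8857 intr=0.0000 cont=0.0000 V=0.0000[hold]  S*(7)=110.4616
k=6: j=0 S=68.7511 intr=58.1089 cont=57.3403 V=58.1089[EX]; j=1 S=83.1098 intr=43.7502 cont=42.9816 V=43.7502[EX]; j=2 S=100.4673 intr=26.3927 cont=25.6240 V=26.3927[EX]; j=3 S=121.4500 intr=5.4100 cont=9.3484 V=9.3484[hold]; j=4 S=146.8149 intr=0.0000 cont=1.2916 V=1.2916[hold]; j=5 S=177.4773 intr=0.0000 cont=0.0000 V=0.0000[hold]; j=6 S=214.5435 intr=0.0000 cont=0.0000 V=0.0000[hold]  S*(6)=100.4673
k=5: j=0 S=75.5903 intr=51.2697 cont=50.5011 V=51.2697[EX]; j=1 S=91.3774 intr=35.4826 cont=34.7140 V=35.4826[EX]; j=2 S=110.4616 intr=16.3984 cont=17.6200 V=17.6200[hold]; j=3 S=133.5315 intr=0.0000 cont=5.2205 V=5.2205[hold]; j=4 S=161.4197 intr=0.0000 cont=0.6311 V=0.6311[hold]; j=5 S=195.1323 intr=0.0000 cont=0.0000 V=0.0000[hold]  S*(5)=91.3774
k=4: j=0 S=83.1098 intr=43.7502 cont=42.9816 V=43.7502[EX]; j=1 S=100.4673 intr=26.3927 cont=26.2413 V=26.3927[EX]; j=2 S=121.4500 intr=5.4100 cont=11.2475 V=11.2475[hold]; j=3 S=146.8149 intr=0.0000 cont=2.8698 V=2.8698[hold]; j=4 S=177.4773 intr=0.0000 cont=0.3084 V=0.3084[hold]  S*(4)=100.4673
k=3: j=0 S=91.3774 intr=35.4826 cont=34.7140 V=35.4826[EX]; j=1 S=110.4616 intr=16.3984 cont=18.5796 V=18.5796[hold]; j=2 S=133.5315 intr=0.0000 cont=6.9460 V=6.9460[hold]; j=3 S=161.4197 intr=0.0000 cont=1.5581 V=1.5581[hold]  S*(3)=91.3774
k=2: j=0 S=100.4673 intr=26.3927 cont=26.7262 V=26.7262[hold]; j=1 S=121.4500 intr=5.4100 cont=12.5883 V=12.5883[hold]; j=2 S=146.8149 intr=0.0000 cont=4.1813 V=4.1813[hold]  S*(2)=-
k=1: j=0 S=110.4616 intr=16.3984 cont=19.4202 V=19.4202[hold]; j=1 S=133.5315 intr=0.0000 cont=8.2638 V=8.2638[hold]  S*(1)=-
k=0: j=0 S=121.4500 intr=5.4100 cont=13.6650 V=13.6650[hold]  S*(0)=-

price = 13.6650
boundary = - - - 91.3774 100.4673 91.3774 100.4673 110.4616
tree:
13.6650
19.4202 8.2638
26.7262 12.5883 4.1813
35.4826 18.5796 6.9460 1.5581
43.7502 26.3927 11.2475 2.8698 0.3084
51.2697 35.4826 17.6200 5.2205 0.6311 0.0000
58.1089 43.7502 26.3927 9.3484 1.2916 0.0000 0.0000
64.3293 51.2697 35.4826 16.3984 2.6434 0.0000 0.0000 0.0000
69.9869 58.1089 43.7502 26.3927 5.4100 0.0000 0.0000 0.0000 0.0000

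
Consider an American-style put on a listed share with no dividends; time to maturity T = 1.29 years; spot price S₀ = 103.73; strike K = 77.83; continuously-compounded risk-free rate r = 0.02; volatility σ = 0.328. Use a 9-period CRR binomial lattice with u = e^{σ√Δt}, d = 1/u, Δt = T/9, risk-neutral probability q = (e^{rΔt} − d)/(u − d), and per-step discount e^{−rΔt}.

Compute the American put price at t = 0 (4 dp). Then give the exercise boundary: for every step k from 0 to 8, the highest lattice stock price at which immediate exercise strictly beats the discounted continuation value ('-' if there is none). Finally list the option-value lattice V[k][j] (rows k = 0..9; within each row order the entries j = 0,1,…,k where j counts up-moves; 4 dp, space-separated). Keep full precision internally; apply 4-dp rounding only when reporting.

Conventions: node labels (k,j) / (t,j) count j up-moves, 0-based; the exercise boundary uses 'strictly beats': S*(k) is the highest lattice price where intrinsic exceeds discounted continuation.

Δt=0.14333  u=1.13222  d=0.88322  q=0.48052  discount=0.99714
step 9 (expiry): payoffs max(K−S,0) = 43.9040 34.3396 22.0789 6.3616 0.0000 0.0000 0.0000 0.0000 0.0000 0.0000
step 8: (k=8,j=0): S=38.4117, K−S=39.4183, hold=39.1955 ⇒ V=39.4183 exercise | (k=8,j=1): S=49.2406, K−S=28.5894, hold=28.3666 ⇒ V=28.5894 exercise | (k=8,j=2): S=63.1224, K−S=14.7076, hold=14.4848 ⇒ V=14.7076 exercise | (k=8,j=3): S=80.9178, K−S=0.0000, hold=3.2953 ⇒ V=3.2953 continue | (k=8,j=4): S=103.7300, K−S=0.0000, hold=0.0000 ⇒ V=0.0000 continue | (k=8,j=5): S=132.9734, K−S=0.0000, hold=0.0000 ⇒ V=0.0000 continue | (k=8,j=6): S=170.4610, K−S=0.0000, hold=0.0000 ⇒ V=0.0000 continue | (k=8,j=7): S=218.5171, K−S=0.0000, hold=0.0000 ⇒ V=0.0000 continue | (k=8,j=8): S=280.1210, K−S=0.0000, hold=0.0000 ⇒ V=0.0000 continue  boundary S*=63.1224
step 7: (k=7,j=0): S=43.4904, K−S=34.3396, hold=34.1168 ⇒ V=34.3396 exercise | (k=7,j=1): S=55.7511, K−S=22.0789, hold=21.8561 ⇒ V=22.0789 exercise | (k=7,j=2): S=71.4684, K−S=6.3616, hold=9.1973 ⇒ V=9.1973 continue | (k=7,j=3): S=91.6166, K−S=0.0000, hold=1.7069 ⇒ V=1.7069 continue | (k=7,j=4): S=117.4450, K−S=0.0000, hold=0.0000 ⇒ V=0.0000 continue | (k=7,j=5): S=150.5549, K−S=0.0000, hold=0.0000 ⇒ V=0.0000 continue | (k=7,j=6): S=192.9991, K−S=0.0000, hold=0.0000 ⇒ V=0.0000 continue | (k=7,j=7): S=247.4090, K−S=0.0000, hold=0.0000 ⇒ V=0.0000 continue  boundary S*=55.7511
step 6: (k=6,j=0): S=49.2406, K−S=28.5894, hold=28.3666 ⇒ V=28.5894 exercise | (k=6,j=1): S=63.1224, K−S=14.7076, hold=15.8435 ⇒ V=15.8435 continue | (k=6,j=2): S=80.9178, K−S=0.0000, hold=5.5819 ⇒ V=5.5819 continue | (k=6,j=3): S=103.7300, K−S=0.0000, hold=0.8842 ⇒ V=0.8842 continue | (k=6,j=4): S=132.9734, K−S=0.0000, hold=0.0000 ⇒ V=0.0000 continue | (k=6,j=5): S=170.4610, K−S=0.0000, hold=0.0000 ⇒ V=0.0000 continue | (k=6,j=6): S=218.5171, K−S=0.0000, hold=0.0000 ⇒ V=0.0000 continue  boundary S*=49.2406
step 5: (k=5,j=0): S=55.7511, K−S=22.0789, hold=22.4004 ⇒ V=22.4004 continue | (k=5,j=1): S=71.4684, K−S=6.3616, hold=10.8813 ⇒ V=10.8813 continue | (k=5,j=2): S=91.6166, K−S=0.0000, hold=3.3150 ⇒ V=3.3150 continue | (k=5,j=3): S=117.4450, K−S=0.0000, hold=0.4580 ⇒ V=0.4580 continue | (k=5,j=4): S=150.5549, K−S=0.0000, hold=0.0000 ⇒ V=0.0000 continue | (k=5,j=5): S=192.9991, K−S=0.0000, hold=0.0000 ⇒ V=0.0000 continue  boundary S*=-
step 4: (k=4,j=0): S=63.1224, K−S=14.7076, hold=16.8169 ⇒ V=16.8169 continue | (k=4,j=1): S=80.9178, K−S=0.0000, hold=7.2248 ⇒ V=7.2248 continue | (k=4,j=2): S=103.7300, K−S=0.0000, hold=1.9366 ⇒ V=1.9366 continue | (k=4,j=3): S=132.9734, K−S=0.0000, hold=0.2372 ⇒ V=0.2372 continue | (k=4,j=4): S=170.4610, K−S=0.0000, hold=0.0000 ⇒ V=0.0000 continue  boundary S*=-
step 3: (k=3,j=0): S=71.4684, K−S=6.3616, hold=12.1727 ⇒ V=12.1727 continue | (k=3,j=1): S=91.6166, K−S=0.0000, hold=4.6703 ⇒ V=4.6703 continue | (k=3,j=2): S=117.4450, K−S=0.0000, hold=1.1168 ⇒ V=1.1168 continue | (k=3,j=3): S=150.5549, K−S=0.0000, hold=0.1229 ⇒ V=0.1229 continue  boundary S*=-
step 2: (k=2,j=0): S=80.9178, K−S=0.0000, hold=8.5431 ⇒ V=8.5431 continue | (k=2,j=1): S=103.7300, K−S=0.0000, hold=2.9543 ⇒ V=2.9543 continue | (k=2,j=2): S=132.9734, K−S=0.0000, hold=0.6374 ⇒ V=0.6374 continue  boundary S*=-
step 1: (k=1,j=0): S=91.6166, K−S=0.0000, hold=5.8407 ⇒ V=5.8407 continue | (k=1,j=1): S=117.4450, K−S=0.0000, hold=1.8357 ⇒ V=1.8357 continue  boundary S*=-
step 0: (k=0,j=0): S=103.7300, K−S=0.0000, hold=3.9050 ⇒ V=3.9050 continue  boundary S*=-

price = 3.9050
boundary = - - - - - - 49.2406 55.7511 63.1224
tree:
3.9050
5.8407 1.8357
8.5431 2.9543 0.6374
12.1727 4.6703 1.1168 0.1229
16.8169 7.2248 1.9366 0.2372 0.0000
22.4004 10.8813 3.3150 0.4580 0.0000 0.0000
28.5894 15.8435 5.5819 0.8842 0.0000 0.0000 0.0000
34.3396 22.0789 9.1973 1.7069 0.0000 0.0000 0.0000 0.0000
39.4183 28.5894 14.7076 3.2953 0.0000 0.0000 0.0000 0.0000 0.0000
43.9040 34.3396 22.0789 6.3616 0.0000 0.0000 0.0000 0.0000 0.0000 0.0000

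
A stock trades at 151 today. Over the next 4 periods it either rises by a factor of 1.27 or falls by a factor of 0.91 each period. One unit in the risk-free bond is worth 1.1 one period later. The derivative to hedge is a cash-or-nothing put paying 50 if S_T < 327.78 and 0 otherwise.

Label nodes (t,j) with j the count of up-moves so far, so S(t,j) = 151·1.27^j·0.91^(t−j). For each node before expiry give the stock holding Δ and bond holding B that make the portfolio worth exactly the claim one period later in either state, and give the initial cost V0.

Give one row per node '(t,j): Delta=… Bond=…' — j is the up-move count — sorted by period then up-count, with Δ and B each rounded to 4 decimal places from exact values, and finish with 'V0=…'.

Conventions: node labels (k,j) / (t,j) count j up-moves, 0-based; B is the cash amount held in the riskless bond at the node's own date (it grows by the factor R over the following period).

Since d<R<u, set p* = (R−d)/(u−d) = 0.5278; price each node as the discounted p*-expectation of its children.
At maturity the claim pays: V(4,0)=50.0000, V(4,1)=50.0000, V(4,2)=50.0000, V(4,3)=50.0000, V(4,4)=0.0000
(3,0): S=113.7892. Δ = (V_up−V_dn)/(S_up−S_dn) = (50.0000−50.0000)/(144.5123−103.5482) = 0.0000. V = [p*·50.0000 + (1−p*)·50.0000]/1.1 = 45.4545. B = V − Δ·S = 45.4545.
(3,1): S=158.8047. Δ = (V_up−V_dn)/(S_up−S_dn) = (50.0000−50.0000)/(201.6820−144.5123) = 0.0000. V = [p*·50.0000 + (1−p*)·50.0000]/1.1 = 45.4545. B = V − Δ·S = 45.4545.
(3,2): S=221.6286. Δ = (V_up−V_dn)/(S_up−S_dn) = (50.0000−50.0000)/(281.4683−201.6820) = 0.0000. V = [p*·50.0000 + (1−p*)·50.0000]/1.1 = 45.4545. B = V − Δ·S = 45.4545.
(3,3): S=309.3058. Δ = (V_up−V_dn)/(S_up−S_dn) = (0.0000−50.0000)/(392.8184−281.4683) = -0.4490. V = [p*·0.0000 + (1−p*)·50.0000]/1.1 = 21.4646. B = V − Δ·S = 160.3535.
(2,0): S=125.0431. Δ = (V_up−V_dn)/(S_up−S_dn) = (45.4545−45.4545)/(158.8047−113.7892) = 0.0000. V = [p*·45.4545 + (1−p*)·45.4545]/1.1 = 41.3223. B = V − Δ·S = 41.3223.
(2,1): S=174.5107. Δ = (V_up−V_dn)/(S_up−S_dn) = (45.4545−45.4545)/(221.6286−158.8047) = 0.0000. V = [p*·45.4545 + (1−p*)·45.4545]/1.1 = 41.3223. B = V − Δ·S = 41.3223.
(2,2): S=243.5479. Δ = (V_up−V_dn)/(S_up−S_dn) = (21.4646−45.4545)/(309.3058−221.6286) = -0.2736. V = [p*·21.4646 + (1−p*)·45.4545]/1.1 = 29.8120. B = V − Δ·S = 96.4506.
(1,0): S=137.4100. Δ = (V_up−V_dn)/(S_up−S_dn) = (41.3223−41.3223)/(174.5107−125.0431) = 0.0000. V = [p*·41.3223 + (1−p*)·41.3223]/1.1 = 37.5657. B = V − Δ·S = 37.5657.
(1,1): S=191.7700. Δ = (V_up−V_dn)/(S_up−S_dn) = (29.8120−41.3223)/(243.5479−174.5107) = -0.1667. V = [p*·29.8120 + (1−p*)·41.3223]/1.1 = 32.0431. B = V − Δ·S = 64.0162.
(0,0): S=151.0000. Δ = (V_up−V_dn)/(S_up−S_dn) = (32.0431−37.5657)/(191.7700−137.4100) = -0.1016. V = [p*·32.0431 + (1−p*)·37.5657]/1.1 = 31.5009. B = V − Δ·S = 46.8415.
Sanity check at the root: Δ(0,0)·S0 + B(0,0) reproduces V0 = 31.5009.

(0,0): Delta=-0.1016 Bond=46.8415
(1,0): Delta=0.0000 Bond=37.5657
(1,1): Delta=-0.1667 Bond=64.0162
(2,0): Delta=0.0000 Bond=41.3223
(2,1): Delta=0.0000 Bond=41.3223
(2,2): Delta=-0.2736 Bond=96.4506
(3,0): Delta=0.0000 Bond=45.4545
(3,1): Delta=0.0000 Bond=45.4545
(3,2): Delta=0.0000 Bond=45.4545
(3,3): Delta=-0.4490 Bond=160.3535
V0=31.5009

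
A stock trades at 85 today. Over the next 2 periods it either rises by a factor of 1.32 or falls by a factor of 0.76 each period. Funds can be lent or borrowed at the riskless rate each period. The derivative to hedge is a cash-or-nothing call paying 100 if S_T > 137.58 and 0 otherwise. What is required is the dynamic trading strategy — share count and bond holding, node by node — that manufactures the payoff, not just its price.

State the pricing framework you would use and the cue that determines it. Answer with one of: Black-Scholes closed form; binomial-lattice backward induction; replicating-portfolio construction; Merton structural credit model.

Key observation: since the answer must list Δ and B at each node of the 1.32/0.76 lattice on 85, the replicating-portfolio method — solving the two-state system at every node — is the one that applies.

framework: replicating-portfolio construction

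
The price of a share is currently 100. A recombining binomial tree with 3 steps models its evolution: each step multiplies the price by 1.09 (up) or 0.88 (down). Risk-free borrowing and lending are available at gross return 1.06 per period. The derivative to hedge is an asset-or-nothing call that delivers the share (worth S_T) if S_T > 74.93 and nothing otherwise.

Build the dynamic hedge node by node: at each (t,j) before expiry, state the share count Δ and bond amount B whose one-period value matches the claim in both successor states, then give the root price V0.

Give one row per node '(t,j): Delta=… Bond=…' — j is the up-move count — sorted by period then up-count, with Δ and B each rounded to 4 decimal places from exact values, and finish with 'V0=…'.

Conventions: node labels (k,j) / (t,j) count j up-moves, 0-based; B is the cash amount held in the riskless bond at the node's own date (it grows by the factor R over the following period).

(0,0): Delta=1.0589 Bond=-6.0610
(1,0): Delta=1.4970 Bond=-44.9723
(1,1): Delta=1.0000 Bond=0.0000
(2,0): Delta=5.1905 Bond=-333.6947
(2,1): Delta=1.0000 Bond=0.0000
(2,2): Delta=1.0000 Bond=0.0000
V0=99.8332

Since d<R<u, set p* = (R−d)/(u−d) = 0.8571; price each node as the discounted p*-expectation of its children.
Payoffs at expiry: V(3,0)=0.0000, V(3,1)=84.4096, V(3,2)=104.5528, V(3,3)=129.5029
(2,0): S=77.4400. Δ = (V_up−V_dn)/(S_up−S_dn) = (84.4096−0.0000)/(84.4096−68.1472) = 5.1905. V = [p*·84.4096 + (1−p*)·0.0000]/1.06 = 68.2557. B = V − Δ·S = -333.6947.
(2,1): S=95.9200. Δ = (V_up−V_dn)/(S_up−S_dn) = (104.5528−84.4096)/(104.5528−84.4096) = 1.0000. V = [p*·104.5528 + (1−p*)·84.4096]/1.06 = 95.9200. B = V − Δ·S = 0.0000.
(2,2): S=118.8100. Δ = (V_up−V_dn)/(S_up−S_dn) = (129.5029−104.5528)/(129.5029−104.5528) = 1.0000. V = [p*·129.5029 + (1−p*)·104.5528]/1.06 = 118.8100. B = V − Δ·S = 0.0000.
(1,0): S=88.0000. Δ = (V_up−V_dn)/(S_up−S_dn) = (95.9200−68.2557)/(95.9200−77.4400) = 1.4970. V = [p*·95.9200 + (1−p*)·68.2557]/1.06 = 86.7622. B = V − Δ·S = -44.9723.
(1,1): S=109.0000. Δ = (V_up−V_dn)/(S_up−S_dn) = (118.8100−95.9200)/(118.8100−95.9200) = 1.0000. V = [p*·118.8100 + (1−p*)·95.9200]/1.06 = 109.0000. B = V − Δ·S = 0.0000.
(0,0): S=100.0000. Δ = (V_up−V_dn)/(S_up−S_dn) = (109.0000−86.7622)/(109.0000−88.0000) = 1.0589. V = [p*·109.0000 + (1−p*)·86.7622]/1.06 = 99.8332. B = V − Δ·S = -6.0610.
Check: Δ(0,0)·S0 + B(0,0) = 99.8332 = V0.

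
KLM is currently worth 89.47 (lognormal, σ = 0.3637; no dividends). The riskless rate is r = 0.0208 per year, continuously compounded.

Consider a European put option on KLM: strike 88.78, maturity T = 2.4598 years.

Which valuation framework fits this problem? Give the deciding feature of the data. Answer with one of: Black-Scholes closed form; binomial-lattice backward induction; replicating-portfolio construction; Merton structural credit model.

framework: Black-Scholes closed form

Key observation: a European claim on KLM (strike 88.78) — a lognormal (GBM) underlying with constant rate and volatility — has an exact closed-form value; no lattice or capital structure is involved.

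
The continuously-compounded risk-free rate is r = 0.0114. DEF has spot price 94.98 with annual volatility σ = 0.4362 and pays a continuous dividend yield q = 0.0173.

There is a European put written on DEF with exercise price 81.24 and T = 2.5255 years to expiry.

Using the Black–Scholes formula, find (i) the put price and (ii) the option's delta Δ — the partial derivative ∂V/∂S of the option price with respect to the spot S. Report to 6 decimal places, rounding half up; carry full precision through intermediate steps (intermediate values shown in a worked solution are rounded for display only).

price = 17.489169
Δ = -0.278541

σ√T = 0.4362·√2.5255 = 0.693201
d₁ = (ln(S/K) + (r−q+σ²/2)T) / (σ√T) = (ln(94.98/81.24) + (0.0114−0.0173+0.4362²/2)·2.5255) / 0.693201 = (0.156259 + 0.225364) / 0.693201 = 0.550521
d₂ = d₁ − σ√T = 0.550521 − 0.693201 = -0.142680
e^{−rT} = 0.971620
e^{−qT} = 0.957250
N(−d₁) = 0.290981,  N(−d₂) = 0.556728
Put price V = K·e^{−rT}·N(−d₂) − S·e^{−qT}·N(−d₁) = 43.945024 − 26.455855 = 17.489169
Δ = −e^{−qT}·N(−d₁) = -0.278541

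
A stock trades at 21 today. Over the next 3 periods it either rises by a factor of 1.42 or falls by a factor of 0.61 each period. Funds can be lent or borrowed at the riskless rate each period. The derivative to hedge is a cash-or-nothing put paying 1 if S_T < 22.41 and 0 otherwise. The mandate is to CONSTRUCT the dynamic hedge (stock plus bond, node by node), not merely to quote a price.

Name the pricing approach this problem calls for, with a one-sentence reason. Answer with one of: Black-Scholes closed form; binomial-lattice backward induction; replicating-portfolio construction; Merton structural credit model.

Key observation: a price alone would not answer the question — the per-node share/bond construction on the spot-21, 1.42/0.61 tree is required, and only the replicating-portfolio method yields it.

framework: replicating-portfolio construction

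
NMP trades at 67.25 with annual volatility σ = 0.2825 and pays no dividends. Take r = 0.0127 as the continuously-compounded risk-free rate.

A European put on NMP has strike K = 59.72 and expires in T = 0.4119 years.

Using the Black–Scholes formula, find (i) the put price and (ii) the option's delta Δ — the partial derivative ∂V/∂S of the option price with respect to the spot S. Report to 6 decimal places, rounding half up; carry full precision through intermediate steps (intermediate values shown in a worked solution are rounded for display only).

price = 1.678861
Δ = -0.219326

σ√T = 0.2825·√0.4119 = 0.181307
d₁ = (ln(S/K) + (r+σ²/2)T) / (σ√T) = (ln(67.25/59.72) + (0.0127+0.2825²/2)·0.4119) / 0.181307 = (0.118750 + 0.021667) / 0.181307 = 0.774473
d₂ = d₁ − σ√T = 0.774473 − 0.181307 = 0.593166
e^{−rT} = 0.994783
N(−d₁) = 0.219326,  N(−d₂) = 0.276535
Put price V = K·e^{−rT}·N(−d₂) − S·N(−d₁) = 16.428509 − 14.749648 = 1.678861
Δ = −N(−d₁) = -0.219326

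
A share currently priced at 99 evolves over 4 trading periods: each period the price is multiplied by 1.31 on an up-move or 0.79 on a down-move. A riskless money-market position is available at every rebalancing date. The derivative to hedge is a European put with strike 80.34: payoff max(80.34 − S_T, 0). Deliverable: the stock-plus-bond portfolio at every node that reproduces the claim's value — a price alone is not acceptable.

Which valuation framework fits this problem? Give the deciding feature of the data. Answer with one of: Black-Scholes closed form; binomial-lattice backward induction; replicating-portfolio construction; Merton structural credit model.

framework: replicating-portfolio construction

Key observation: the mandate to exhibit the hedge at every date and state singles out the replicating-portfolio construction on the 4-period tree with factors 1.31 and 0.79 from 99.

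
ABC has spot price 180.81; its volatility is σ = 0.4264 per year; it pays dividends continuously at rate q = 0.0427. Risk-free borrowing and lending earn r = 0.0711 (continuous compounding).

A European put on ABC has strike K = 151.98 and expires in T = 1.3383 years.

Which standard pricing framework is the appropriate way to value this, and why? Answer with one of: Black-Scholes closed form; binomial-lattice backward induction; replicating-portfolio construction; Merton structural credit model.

Key observation: the instrument is a plain European put (strike 151.98) on a lognormal asset; the exact continuous-time formula applies directly.

framework: Black-Scholes closed form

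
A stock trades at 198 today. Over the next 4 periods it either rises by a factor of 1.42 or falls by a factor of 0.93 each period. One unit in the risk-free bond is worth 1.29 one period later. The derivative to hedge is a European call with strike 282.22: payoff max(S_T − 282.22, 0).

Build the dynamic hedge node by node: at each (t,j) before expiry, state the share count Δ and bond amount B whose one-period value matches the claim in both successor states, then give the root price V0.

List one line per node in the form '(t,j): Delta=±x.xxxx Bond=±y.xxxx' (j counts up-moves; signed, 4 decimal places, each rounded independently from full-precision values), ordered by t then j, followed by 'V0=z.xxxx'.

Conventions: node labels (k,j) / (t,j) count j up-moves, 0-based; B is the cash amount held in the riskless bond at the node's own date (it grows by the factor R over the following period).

(0,0): Delta=0.9512 Bond=-90.9072
(1,0): Delta=0.8178 Bond=-92.7077
(1,1): Delta=0.9828 Bond=-126.1401
(2,0): Delta=0.4282 Bond=-52.8648
(2,1): Delta=0.9100 Bond=-143.6891
(2,2): Delta=1.0000 Bond=-169.5932
(3,0): Delta=0.0000 Bond=0.0000
(3,1): Delta=0.5295 Bond=-92.8218
(3,2): Delta=1.0000 Bond=-218.7752
(3,3): Delta=1.0000 Bond=-218.7752
V0=97.4382

Under the risk-neutral measure, an up-move has probability p* = (R−d)/(u−d) = 0.7347 and values discount at R = 1.29.
Terminal payoffs: V(4,0)=0.0000, V(4,1)=0.0000, V(4,2)=63.0889, V(4,3)=245.0259, V(4,4)=522.8221
  t=3,j=0: stock 159.2627 → up 226.1530 (V=0.0000), down 148.1143 (V=0.0000). Price 0.0000; hedge Δ=0.0000, bond B=0.0000.
  t=3,j=1: stock 243.1753 → up 345.3089 (V=63.0889), down 226.1530 (V=0.0000). Price 35.9310; hedge Δ=0.5295, bond B=-92.8218.
  t=3,j=2: stock 371.2999 → up 527.2459 (V=245.0259), down 345.3089 (V=63.0889). Price 152.5247; hedge Δ=1.0000, bond B=-218.7752.
  t=3,j=3: stock 566.9310 → up 805.0421 (V=522.8221), down 527.2459 (V=245.0259). Price 348.1558; hedge Δ=1.0000, bond B=-218.7752.
  t=2,j=0: stock 171.2502 → up 243.1753 (V=35.9310), down 159.2627 (V=0.0000). Price 20.4638; hedge Δ=0.4282, bond B=-52.8648.
  t=2,j=1: stock 261.4788 → up 371.2999 (V=152.5247), down 243.1753 (V=35.9310). Price 94.2571; hedge Δ=0.9100, bond B=-143.6891.
  t=2,j=2: stock 399.2472 → up 566.9310 (V=348.1558), down 371.2999 (V=152.5247). Price 229.6540; hedge Δ=1.0000, bond B=-169.5932.
  t=1,j=0: stock 184.1400 → up 261.4788 (V=94.2571), down 171.2502 (V=20.4638). Price 57.8909; hedge Δ=0.8178, bond B=-92.7077.
  t=1,j=1: stock 281.1600 → up 399.2472 (V=229.6540), down 261.4788 (V=94.2571). Price 150.1802; hedge Δ=0.9828, bond B=-126.1401.
  t=0,j=0: stock 198.0000 → up 281.1600 (V=150.1802), down 184.1400 (V=57.8909). Price 97.4382; hedge Δ=0.9512, bond B=-90.9072.
Sanity check at the root: Δ(0,0)·S0 + B(0,0) reproduces V0 = 97.4382.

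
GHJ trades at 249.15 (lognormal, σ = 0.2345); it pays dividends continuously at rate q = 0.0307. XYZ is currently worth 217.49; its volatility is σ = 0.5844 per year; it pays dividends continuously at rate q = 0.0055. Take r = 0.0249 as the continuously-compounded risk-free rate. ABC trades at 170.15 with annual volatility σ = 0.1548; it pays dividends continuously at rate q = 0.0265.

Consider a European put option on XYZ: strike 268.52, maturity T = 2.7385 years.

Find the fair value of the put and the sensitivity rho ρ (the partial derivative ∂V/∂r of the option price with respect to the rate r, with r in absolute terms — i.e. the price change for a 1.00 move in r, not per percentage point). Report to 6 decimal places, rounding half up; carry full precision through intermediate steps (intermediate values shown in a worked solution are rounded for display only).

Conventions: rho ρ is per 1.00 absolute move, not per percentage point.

price = 105.682235
ρ = -508.999195

σ√T = 0.5844·√2.7385 = 0.967089
d₁ = (ln(S/K) + (r−q+σ²/2)T) / (σ√T) = (ln(217.49/268.52) + (0.0249−0.0055+0.5844²/2)·2.7385) / 0.967089 = (-0.210773 + 0.520758) / 0.967089 = 0.320534
d₂ = d₁ − σ√T = 0.320534 − 0.967089 = -0.646555
e^{−rT} = 0.934084
e^{−qT} = 0.985051
N(−d₁) = 0.374282,  N(−d₂) = 0.741040
Put price V = K·e^{−rT}·N(−d₂) − S·e^{−qT}·N(−d₁) = 185.867882 − 80.185647 = 105.682235
ρ = −K·T·e^{−rT}·N(−d₂) = -508.999195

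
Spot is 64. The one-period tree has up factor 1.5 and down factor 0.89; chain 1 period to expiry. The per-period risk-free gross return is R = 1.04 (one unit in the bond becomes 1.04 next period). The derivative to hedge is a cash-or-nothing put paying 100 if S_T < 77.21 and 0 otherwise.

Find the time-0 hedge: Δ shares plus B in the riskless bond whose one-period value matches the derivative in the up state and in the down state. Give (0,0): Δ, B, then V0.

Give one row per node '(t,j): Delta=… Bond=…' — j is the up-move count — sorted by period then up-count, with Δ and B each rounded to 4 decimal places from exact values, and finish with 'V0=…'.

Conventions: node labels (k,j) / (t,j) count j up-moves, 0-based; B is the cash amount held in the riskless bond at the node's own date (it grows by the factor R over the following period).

(0,0): Delta=-2.5615 Bond=236.4439
V0=72.5095

Under the risk-neutral measure, an up-move has probability p* = (R−d)/(u−d) = 0.2459 and values discount at R = 1.04.
Expiry values: V(1,0)=100.0000, V(1,1)=0.0000
(0,0): S=64.0000. Δ = (V_up−V_dn)/(S_up−S_dn) = (0.0000−100.0000)/(96.0000−56.9600) = -2.5615. V = [p*·0.0000 + (1−p*)·100.0000]/1.04 = 72.5095. B = V − Δ·S = 236.4439.
Verification: the root portfolio costs Δ(0,0)·S0 + B(0,0) = 72.5095, matching V0.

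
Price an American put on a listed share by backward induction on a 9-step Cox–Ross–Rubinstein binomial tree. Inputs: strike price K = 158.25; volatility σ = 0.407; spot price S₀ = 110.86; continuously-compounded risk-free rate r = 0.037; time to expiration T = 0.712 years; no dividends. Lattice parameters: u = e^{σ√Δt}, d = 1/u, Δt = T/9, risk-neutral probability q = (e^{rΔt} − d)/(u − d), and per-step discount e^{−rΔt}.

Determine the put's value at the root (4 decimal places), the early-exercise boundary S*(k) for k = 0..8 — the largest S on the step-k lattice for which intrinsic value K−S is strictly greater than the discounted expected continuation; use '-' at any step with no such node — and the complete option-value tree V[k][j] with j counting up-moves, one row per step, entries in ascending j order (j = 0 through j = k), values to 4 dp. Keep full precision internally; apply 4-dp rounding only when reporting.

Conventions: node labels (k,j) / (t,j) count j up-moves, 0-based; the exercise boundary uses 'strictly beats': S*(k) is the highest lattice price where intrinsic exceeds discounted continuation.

price = 48.7830
boundary = - 98.8687 88.1744 98.8687 88.1744 98.8687 110.8600 124.3057 139.3822
tree:
48.7830
59.3813 37.7878
70.0756 48.1493 26.9784
79.6131 59.3813 36.4752 17.0246
88.1190 70.0756 47.5222 24.9275 8.7086
95.7048 79.6131 59.3813 35.1762 14.1604 2.9535
102.4701 88.1190 70.0756 47.3900 22.3777 5.4920 0.2670
108.5036 95.7048 79.6131 59.3813 33.9443 10.1912 0.5192 0.0000
113.8845 102.4701 88.1190 70.0756 47.3900 18.8678 1.0095 0.0000 0.0000
118.6833 108.5036 95.7048 79.6131 59.3813 33.9443 1.9628 0.0000 0.0000 0.0000

params: Δt=0.07911 u=1.12129 d=0.89183 q=0.48419 e^(-rΔt)=0.99708
t_9 payoffs: 118.6833 108.5036 95.7048 79.6131 59.3813 33.9443 1.9628 0.0000 0.0000 0.0000
t_8: node(8,0) S=44.3655 payoff=113.8845 vs cont=113.4219 → 113.8845 [stop]  node(8,1) S=55.7799 payoff=102.4701 vs cont=102.0075 → 102.4701 [stop]  node(8,2) S=70.1310 payoff=88.1190 vs cont=87.6564 → 88.1190 [stop]  node(8,3) S=88.1744 payoff=70.0756 vs cont=69.6130 → 70.0756 [stop]  node(8,4) S=110.8600 payoff=47.3900 vs cont=46.9275 → 47.3900 [stop]  node(8,5) S=139.3822 payoff=18.8678 vs cont=18.4053 → 18.8678 [stop]  node(8,6) S=175.2425 payoff=0.0000 vs cont=1.0095 → 1.0095 [wait]  node(8,7) S=220.3290 payoff=0.0000 vs cont=0.0000 → 0.0000 [wait]  node(8,8) S=277.0155 payoff=0.0000 vs cont=0.0000 → 0.0000 [wait]  ⇒ S*(8)=139.3822
t_7: node(7,0) S=49.7464 payoff=108.5036 vs cont=108.0410 → 108.5036 [stop]  node(7,1) S=62.5452 payoff=95.7048 vs cont=95.2422 → 95.7048 [stop]  node(7,2) S=78.6369 payoff=79.6131 vs cont=79.1506 → 79.6131 [stop]  node(7,3) S=98.8687 payoff=59.3813 vs cont=58.9188 → 59.3813 [stop]  node(7,4) S=124.3057 payoff=33.9443 vs cont=33.4818 → 33.9443 [stop]  node(7,5) S=156.2872 payoff=1.9628 vs cont=10.1912 → 10.1912 [wait]  node(7,6) S=196.4969 payoff=0.0000 vs cont=0.5192 → 0.5192 [wait]  node(7,7) S=247.0517 payoff=0.0000 vs cont=0.0000 → 0.0000 [wait]  ⇒ S*(7)=124.3057
t_6: node(6,0) S=55.7799 payoff=102.4701 vs cont=102.0075 → 102.4701 [stop]  node(6,1) S=70.1310 payoff=88.1190 vs cont=87.6564 → 88.1190 [stop]  node(6,2) S=88.1744 payoff=70.0756 vs cont=69.6130 → 70.0756 [stop]  node(6,3) S=110.8600 payoff=47.3900 vs cont=46.9275 → 47.3900 [stop]  node(6,4) S=139.3822 payoff=18.8678 vs cont=22.3777 → 22.3777 [wait]  node(6,5) S=175.2425 payoff=0.0000 vs cont=5.4920 → 5.4920 [wait]  node(6,6) S=220.3290 payoff=0.0000 vs cont=0.2670 → 0.2670 [wait]  ⇒ S*(6)=110.8600
t_5: node(5,0) S=62.5452 payoff=95.7048 vs cont=95.2422 → 95.7048 [stop]  node(5,1) S=78.6369 payoff=79.6131 vs cont=79.1506 → 79.6131 [stop]  node(5,2) S=98.8687 payoff=59.3813 vs cont=58.9188 → 59.3813 [stop]  node(5,3) S=124.3057 payoff=33.9443 vs cont=35.1762 → 35.1762 [wait]  node(5,4) S=156.2872 payoff=1.9628 vs cont=14.1604 → 14.1604 [wait]  node(5,5) S=196.4969 payoff=0.0000 vs cont=2.9535 → 2.9535 [wait]  ⇒ S*(5)=98.8687
t_4: node(4,0) S=70.1310 payoff=88.1190 vs cont=87.6564 → 88.1190 [stop]  node(4,1) S=88.1744 payoff=70.0756 vs cont=69.6130 → 70.0756 [stop]  node(4,2) S=110.8600 payoff=47.3900 vs cont=47.5222 → 47.5222 [wait]  node(4,3) S=139.3822 payoff=18.8678 vs cont=24.9275 → 24.9275 [wait]  node(4,4) S=175.2425 payoff=0.0000 vs cont=8.7086 → 8.7086 [wait]  ⇒ S*(4)=88.1744
t_3: node(3,0) S=78.6369 payoff=79.6131 vs cont=79.1506 → 79.6131 [stop]  node(3,1) S=98.8687 payoff=59.3813 vs cont=58.9826 → 59.3813 [stop]  node(3,2) S=124.3057 payoff=33.9443 vs cont=36.4752 → 36.4752 [wait]  node(3,3) S=156.2872 payoff=1.9628 vs cont=17.0246 → 17.0246 [wait]  ⇒ S*(3)=98.8687
t_2: node(2,0) S=88.1744 payoff=70.0756 vs cont=69.6130 → 70.0756 [stop]  node(2,1) S=110.8600 payoff=47.3900 vs cont=48.1493 → 48.1493 [wait]  node(2,2) S=139.3822 payoff=18.8678 vs cont=26.9784 → 26.9784 [wait]  ⇒ S*(2)=88.1744
t_1: node(1,0) S=98.8687 payoff=59.3813 vs cont=59.2854 → 59.3813 [stop]  node(1,1) S=124.3057 payoff=33.9443 vs cont=37.7878 → 37.7878 [wait]  ⇒ S*(1)=98.8687
t_0: node(0,0) S=110.8600 payoff=47.3900 vs cont=48.7830 → 48.7830 [wait]  ⇒ S*(0)=-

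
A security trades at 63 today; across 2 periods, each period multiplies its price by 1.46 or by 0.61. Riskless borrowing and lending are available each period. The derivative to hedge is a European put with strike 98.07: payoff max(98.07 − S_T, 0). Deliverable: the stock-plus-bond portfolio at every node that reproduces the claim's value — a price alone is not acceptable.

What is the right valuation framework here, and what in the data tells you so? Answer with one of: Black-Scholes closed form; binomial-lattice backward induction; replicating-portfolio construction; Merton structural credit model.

Key observation: what is demanded is not a single number but the (Δ, B) position at each node of the 1.46/0.61 tree starting at 63; constructing those positions is the replicating-portfolio method.

framework: replicating-portfolio construction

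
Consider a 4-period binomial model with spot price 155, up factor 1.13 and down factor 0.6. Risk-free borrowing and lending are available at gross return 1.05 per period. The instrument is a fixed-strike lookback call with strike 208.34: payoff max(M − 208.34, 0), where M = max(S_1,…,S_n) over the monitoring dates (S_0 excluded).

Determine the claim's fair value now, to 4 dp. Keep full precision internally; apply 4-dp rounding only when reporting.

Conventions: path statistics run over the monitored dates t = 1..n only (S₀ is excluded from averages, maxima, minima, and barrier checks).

price = 20.1399

Set p* = 0.8491 (from d < R < u); the path-dependent value is the discounted p*-expectation over all price paths.
Enumerate all 2^4 = 16 price paths (U = up ×1.13, D = down ×0.6); each path with k up-moves has probability p*^k·(1−p*)^(4−k).
DDDD: M=93.0000, payoff=0.0000, prob=0.000519
UDDD: M=175.1500, payoff=0.0000, prob=0.002920
DUDD: M=105.0900, payoff=0.0000, prob=0.002920
UUDD: M=197.9195, payoff=0.0000, prob=0.016425
DDUD: M=93.0000, payoff=0.0000, prob=0.002920
UDUD: M=175.1500, payoff=0.0000, prob=0.016425
DUUD: M=118.7517, payoff=0.0000, prob=0.016425
UUUD: M=223.6490, payoff=15.3090, prob=0.092390
DDDU: M=93.0000, payoff=0.0000, prob=0.002920
UDDU: M=175.1500, payoff=0.0000, prob=0.016425
DUDU: M=105.0900, payoff=0.0000, prob=0.016425
UUDU: M=197.9195, payoff=0.0000, prob=0.092390
DDUU: M=93.0000, payoff=0.0000, prob=0.016425
UDUU: M=175.1500, payoff=0.0000, prob=0.092390
DUUU: M=134.1894, payoff=0.0000, prob=0.092390
UUUU: M=252.7234, payoff=44.3834, prob=0.519693
Price = Σ prob·payoff / R^4 = 24.480131 / 1.215506 = 20.1399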